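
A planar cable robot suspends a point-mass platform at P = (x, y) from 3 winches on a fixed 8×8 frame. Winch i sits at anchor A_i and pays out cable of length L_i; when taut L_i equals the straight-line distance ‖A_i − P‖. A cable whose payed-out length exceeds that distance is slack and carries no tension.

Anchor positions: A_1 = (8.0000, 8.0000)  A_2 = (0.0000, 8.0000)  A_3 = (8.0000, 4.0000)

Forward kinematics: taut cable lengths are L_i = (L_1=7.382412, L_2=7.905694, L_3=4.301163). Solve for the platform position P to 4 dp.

each cable: (A_i−P)·(A_i−P) = L_i²; let c_i = ‖A_i‖²−L_i²
c_1 = 64.0000+64.0000−54.5000 = 73.5000
row 1: 16.0000x + 0.0000y = 72.0000  (c_2=1.5000)
row 2: 0.0000x + 8.0000y = 12.0000  (c_3=61.5000)
Cramer on rows 1–2 → x = 4.5000, y = 1.5000

(4.5000, 1.5000)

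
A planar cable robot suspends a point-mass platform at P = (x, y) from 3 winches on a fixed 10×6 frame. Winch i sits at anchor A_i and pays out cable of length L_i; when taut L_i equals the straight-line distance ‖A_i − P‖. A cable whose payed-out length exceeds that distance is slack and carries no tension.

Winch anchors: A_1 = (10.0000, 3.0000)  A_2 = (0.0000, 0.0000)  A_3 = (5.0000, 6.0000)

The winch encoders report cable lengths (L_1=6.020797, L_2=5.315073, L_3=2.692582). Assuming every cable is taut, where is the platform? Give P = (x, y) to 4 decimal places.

(4.0000, 3.5000)

each cable: (A_i−P)·(A_i−P) = L_i²; let q_i = ‖A_i‖²−L_i²
q_1 = 100.0000+9.0000−36.2500 = 72.7500
row 1: 20.0000x + 6.0000y = 101.0000  (q_2=-28.2500)
row 2: 10.0000x − 6.0000y = 19.0000  (q_3=53.7500)
Cramer on rows 1–2 → x = 4.0000, y = 3.5000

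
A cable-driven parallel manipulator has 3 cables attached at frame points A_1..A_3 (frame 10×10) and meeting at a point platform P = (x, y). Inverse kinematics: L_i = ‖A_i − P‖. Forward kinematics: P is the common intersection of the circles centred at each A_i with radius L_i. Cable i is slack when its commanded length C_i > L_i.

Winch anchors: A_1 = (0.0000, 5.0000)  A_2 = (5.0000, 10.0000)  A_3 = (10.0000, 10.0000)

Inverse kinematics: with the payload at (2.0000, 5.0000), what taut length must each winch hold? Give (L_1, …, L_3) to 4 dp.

(2.0000, 5.8310, 9.4340)

cable 1: Δx=-2.0000, Δy=0.0000; L_1 = √(Δx²+Δy²) = 2.0000
cable 2: Δx=3.0000, Δy=5.0000; L_2 = √(Δx²+Δy²) = 5.8310
cable 3: Δx=8.0000, Δy=5.0000; L_3 = √(Δx²+Δy²) = 9.4340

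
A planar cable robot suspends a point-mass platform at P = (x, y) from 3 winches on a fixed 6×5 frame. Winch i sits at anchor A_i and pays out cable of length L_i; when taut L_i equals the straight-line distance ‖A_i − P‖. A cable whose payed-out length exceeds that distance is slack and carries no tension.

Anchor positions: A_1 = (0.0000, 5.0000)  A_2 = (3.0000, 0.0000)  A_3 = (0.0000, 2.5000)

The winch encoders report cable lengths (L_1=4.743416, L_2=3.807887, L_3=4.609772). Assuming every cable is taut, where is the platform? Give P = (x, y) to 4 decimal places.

(4.5000, 3.5000)

each cable: (A_i−P)·(A_i−P) = L_i²; let q_i = ‖A_i‖²−L_i²
q_1 = 0.0000+25.0000−22.5000 = 2.5000
row 1: -6.0000x + 10.0000y = 8.0000  (q_2=-5.5000)
row 2: 0.0000x + 5.0000y = 17.5000  (q_3=-15.0000)
Cramer on rows 1–2 → x = 4.5000, y = 3.5000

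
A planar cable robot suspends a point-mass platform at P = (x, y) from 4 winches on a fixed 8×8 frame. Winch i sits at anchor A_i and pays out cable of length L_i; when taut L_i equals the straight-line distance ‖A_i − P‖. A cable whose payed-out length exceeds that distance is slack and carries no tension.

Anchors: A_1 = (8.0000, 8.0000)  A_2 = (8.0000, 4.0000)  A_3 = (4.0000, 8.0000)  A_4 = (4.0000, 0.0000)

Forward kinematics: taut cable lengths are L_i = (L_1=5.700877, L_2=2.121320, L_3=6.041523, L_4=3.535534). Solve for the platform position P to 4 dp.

each cable: (A_i−P)·(A_i−P) = L_i²; let q_i = ‖A_i‖²−L_i²
q_1 = 64.0000+64.0000−32.5000 = 95.5000
row 1: 0.0000x + 8.0000y = 20.0000  (q_2=75.5000)
row 2: 8.0000x + 0.0000y = 52.0000  (q_3=43.5000)
row 3: 8.0000x + 16.0000y = 92.0000  (q_4=3.5000)
Cramer on rows 1–2 → x = 6.5000, y = 2.5000
check cable 4: ‖A_4−P‖² = 12.5000 ≈ L_4² = 12.5000 ✓

(6.5000, 2.5000)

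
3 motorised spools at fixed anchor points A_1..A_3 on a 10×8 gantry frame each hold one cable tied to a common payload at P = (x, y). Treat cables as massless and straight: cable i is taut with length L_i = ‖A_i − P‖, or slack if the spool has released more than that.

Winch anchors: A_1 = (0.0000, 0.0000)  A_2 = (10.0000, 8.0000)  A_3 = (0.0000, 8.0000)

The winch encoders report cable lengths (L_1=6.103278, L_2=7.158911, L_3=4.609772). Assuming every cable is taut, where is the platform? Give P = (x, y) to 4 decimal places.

(3.5000, 5.0000)

expand ‖A_i−P‖²=L_i² and subtract eq 1 (k_i ≔ ‖A_i‖²−L_i²)
k_1 = 0.0000+0.0000−37.2500 = -37.2500
eq1−eq2 → [-20.0000  -16.0000]·P = -150.0000
eq1−eq3 → [0.0000  -16.0000]·P = -80.0000
2×2 solve → P = (3.5000, 5.0000)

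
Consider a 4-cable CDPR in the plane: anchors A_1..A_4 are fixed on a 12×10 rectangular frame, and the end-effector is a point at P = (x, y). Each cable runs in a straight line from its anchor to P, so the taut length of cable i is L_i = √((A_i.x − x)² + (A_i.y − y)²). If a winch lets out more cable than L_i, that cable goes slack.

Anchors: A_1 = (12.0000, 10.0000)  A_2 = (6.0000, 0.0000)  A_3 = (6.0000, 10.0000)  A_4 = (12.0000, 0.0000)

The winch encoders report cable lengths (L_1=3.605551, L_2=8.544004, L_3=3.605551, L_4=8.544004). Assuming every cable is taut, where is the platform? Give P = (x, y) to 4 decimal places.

(9.0000, 8.0000)

each cable: (A_i−P)·(A_i−P) = L_i²; let c_i = ‖A_i‖²−L_i²
c_1 = 144.0000+100.0000−13.0000 = 231.0000
row 1: 12.0000x + 20.0000y = 268.0000  (c_2=-37.0000)
row 2: 12.0000x + 0.0000y = 108.0000  (c_3=123.0000)
row 3: 0.0000x + 20.0000y = 160.0000  (c_4=71.0000)
Cramer on rows 1–2 → x = 9.0000, y = 8.0000
check cable 4: ‖A_4−P‖² = 73.0000 ≈ L_4² = 73.0000 ✓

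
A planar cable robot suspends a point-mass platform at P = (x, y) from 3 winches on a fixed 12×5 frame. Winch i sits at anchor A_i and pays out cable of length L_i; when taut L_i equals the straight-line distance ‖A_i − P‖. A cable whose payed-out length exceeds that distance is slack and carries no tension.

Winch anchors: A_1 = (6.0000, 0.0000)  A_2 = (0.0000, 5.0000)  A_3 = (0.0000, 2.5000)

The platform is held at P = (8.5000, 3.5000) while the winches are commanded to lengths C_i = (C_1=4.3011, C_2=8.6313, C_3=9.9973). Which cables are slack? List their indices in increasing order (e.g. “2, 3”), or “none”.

3

i=1: geometric 4.3012 vs commanded 4.3011 ⇒ taut
i=2: geometric 8.6313 vs commanded 8.6313 ⇒ taut
i=3: geometric 8.5586 vs commanded 9.9973 ⇒ slack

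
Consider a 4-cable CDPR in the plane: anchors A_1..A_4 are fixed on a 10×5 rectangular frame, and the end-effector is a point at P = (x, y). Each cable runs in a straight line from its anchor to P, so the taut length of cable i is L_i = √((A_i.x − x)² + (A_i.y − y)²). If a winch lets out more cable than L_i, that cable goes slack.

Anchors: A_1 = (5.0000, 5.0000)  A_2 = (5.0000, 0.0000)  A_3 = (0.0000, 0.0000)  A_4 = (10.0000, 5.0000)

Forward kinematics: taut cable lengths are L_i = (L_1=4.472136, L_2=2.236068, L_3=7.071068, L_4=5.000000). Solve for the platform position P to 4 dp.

expand ‖A_i−P‖²=L_i² and subtract eq 1 (q_i ≔ ‖A_i‖²−L_i²)
q_1 = 25.0000+25.0000−20.0000 = 30.0000
eq1−eq2 → [0.0000  10.0000]·P = 10.0000
eq1−eq3 → [10.0000  10.0000]·P = 80.0000
eq1−eq4 → [-10.0000  0.0000]·P = -70.0000
2×2 solve → P = (7.0000, 1.0000)
check cable 4: ‖A_4−P‖² = 25.0000 ≈ L_4² = 25.0000 ✓

(7.0000, 1.0000)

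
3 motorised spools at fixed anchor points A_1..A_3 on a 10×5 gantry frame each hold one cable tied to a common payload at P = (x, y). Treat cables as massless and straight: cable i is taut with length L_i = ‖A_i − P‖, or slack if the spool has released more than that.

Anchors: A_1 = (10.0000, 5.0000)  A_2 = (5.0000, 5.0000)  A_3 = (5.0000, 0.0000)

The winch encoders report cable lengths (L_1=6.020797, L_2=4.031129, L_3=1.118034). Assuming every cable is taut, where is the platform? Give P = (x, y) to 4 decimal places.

circle eqns → linear via eq_j − eq_1; set k_j = A_j·A_j − L_j²
k_1 = 100.0000+25.0000−36.2500 = 88.7500
10.0000·x + 0.0000·y = k_1−k_2 = 55.0000
10.0000·x + 10.0000·y = k_1−k_3 = 65.0000
solve first two rows → x=5.5000, y=1.0000

(5.5000, 1.0000)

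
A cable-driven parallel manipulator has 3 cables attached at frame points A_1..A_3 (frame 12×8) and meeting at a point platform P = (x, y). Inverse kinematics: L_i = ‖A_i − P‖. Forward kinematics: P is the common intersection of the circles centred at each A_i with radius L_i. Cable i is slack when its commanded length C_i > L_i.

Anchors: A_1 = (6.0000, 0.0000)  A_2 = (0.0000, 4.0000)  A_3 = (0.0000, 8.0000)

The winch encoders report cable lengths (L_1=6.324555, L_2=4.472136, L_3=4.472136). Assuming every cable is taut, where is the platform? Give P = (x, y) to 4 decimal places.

(4.0000, 6.0000)

each cable: (A_i−P)·(A_i−P) = L_i²; let k_i = ‖A_i‖²−L_i²
k_1 = 36.0000+0.0000−40.0000 = -4.0000
row 1: 12.0000x − 8.0000y = 0.0000  (k_2=-4.0000)
row 2: 12.0000x − 16.0000y = -48.0000  (k_3=44.0000)
Cramer on rows 1–2 → x = 4.0000, y = 6.0000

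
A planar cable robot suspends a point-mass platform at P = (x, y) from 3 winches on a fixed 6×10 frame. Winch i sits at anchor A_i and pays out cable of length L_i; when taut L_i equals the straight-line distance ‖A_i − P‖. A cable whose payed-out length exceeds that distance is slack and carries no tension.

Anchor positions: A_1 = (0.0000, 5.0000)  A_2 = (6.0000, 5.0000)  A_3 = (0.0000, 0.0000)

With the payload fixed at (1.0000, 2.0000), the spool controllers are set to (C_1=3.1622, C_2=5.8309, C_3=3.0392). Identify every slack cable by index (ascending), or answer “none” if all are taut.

3

i=1: geometric 3.1623 vs commanded 3.1622 ⇒ taut
i=2: geometric 5.8310 vs commanded 5.8309 ⇒ taut
i=3: geometric 2.2361 vs commanded 3.0392 ⇒ slack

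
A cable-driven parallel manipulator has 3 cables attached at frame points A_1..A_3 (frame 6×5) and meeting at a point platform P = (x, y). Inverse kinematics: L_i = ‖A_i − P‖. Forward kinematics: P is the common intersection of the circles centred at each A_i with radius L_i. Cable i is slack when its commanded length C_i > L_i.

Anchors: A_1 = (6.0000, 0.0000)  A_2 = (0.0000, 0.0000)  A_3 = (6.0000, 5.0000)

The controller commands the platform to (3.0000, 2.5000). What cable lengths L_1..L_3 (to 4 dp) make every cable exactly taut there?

(3.9051, 3.9051, 3.9051)

L_1 = √((6.0000−3.0000)² + (0.0000−2.5000)²) = 3.9051
L_2 = √((0.0000−3.0000)² + (0.0000−2.5000)²) = 3.9051
L_3 = √((6.0000−3.0000)² + (5.0000−2.5000)²) = 3.9051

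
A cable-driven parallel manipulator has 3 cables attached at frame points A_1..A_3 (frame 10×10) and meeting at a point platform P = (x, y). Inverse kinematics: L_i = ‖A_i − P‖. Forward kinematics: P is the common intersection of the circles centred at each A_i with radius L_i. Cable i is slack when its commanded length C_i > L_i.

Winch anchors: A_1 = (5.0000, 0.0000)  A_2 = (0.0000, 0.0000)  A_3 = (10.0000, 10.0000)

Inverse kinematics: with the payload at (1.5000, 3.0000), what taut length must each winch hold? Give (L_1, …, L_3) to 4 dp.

(4.6098, 3.3541, 11.0114)

L_1: Δ = A_1−P = (3.5000, -3.0000) → ‖Δ‖ = √21.2500 = 4.6098
L_2: Δ = A_2−P = (-1.5000, -3.0000) → ‖Δ‖ = √11.2500 = 3.3541
L_3: Δ = A_3−P = (8.5000, 7.0000) → ‖Δ‖ = √121.2500 = 11.0114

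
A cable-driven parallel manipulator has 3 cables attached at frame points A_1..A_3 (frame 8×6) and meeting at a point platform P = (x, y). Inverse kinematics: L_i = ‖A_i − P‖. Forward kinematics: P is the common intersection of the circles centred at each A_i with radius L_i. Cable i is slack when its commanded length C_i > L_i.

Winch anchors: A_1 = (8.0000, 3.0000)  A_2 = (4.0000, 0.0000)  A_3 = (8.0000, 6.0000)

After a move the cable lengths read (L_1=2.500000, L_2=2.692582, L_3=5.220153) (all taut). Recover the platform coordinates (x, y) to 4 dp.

circle eqns → linear via eq_j − eq_1; set c_j = A_j·A_j − L_j²
c_1 = 64.0000+9.0000−6.2500 = 66.7500
8.0000·x + 6.0000·y = c_1−c_2 = 58.0000
0.0000·x − 6.0000·y = c_1−c_3 = -6.0000
solve first two rows → x=6.5000, y=1.0000

(6.5000, 1.0000)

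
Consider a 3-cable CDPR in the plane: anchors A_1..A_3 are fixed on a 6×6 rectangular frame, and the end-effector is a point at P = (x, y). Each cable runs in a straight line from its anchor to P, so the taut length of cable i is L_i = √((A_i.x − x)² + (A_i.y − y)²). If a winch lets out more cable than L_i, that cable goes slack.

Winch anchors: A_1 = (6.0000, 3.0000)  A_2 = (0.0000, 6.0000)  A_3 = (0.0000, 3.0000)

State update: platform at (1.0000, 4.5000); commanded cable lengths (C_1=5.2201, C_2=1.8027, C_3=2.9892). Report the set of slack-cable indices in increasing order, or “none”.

cable 1: L_1 = ‖A_1−P‖ = 5.2202;  C_1 = 5.2201 → taut
cable 2: L_2 = ‖A_2−P‖ = 1.8028;  C_2 = 1.8027 → taut
cable 3: L_3 = ‖A_3−P‖ = 1.8028;  C_3 = 2.9892 → slack

3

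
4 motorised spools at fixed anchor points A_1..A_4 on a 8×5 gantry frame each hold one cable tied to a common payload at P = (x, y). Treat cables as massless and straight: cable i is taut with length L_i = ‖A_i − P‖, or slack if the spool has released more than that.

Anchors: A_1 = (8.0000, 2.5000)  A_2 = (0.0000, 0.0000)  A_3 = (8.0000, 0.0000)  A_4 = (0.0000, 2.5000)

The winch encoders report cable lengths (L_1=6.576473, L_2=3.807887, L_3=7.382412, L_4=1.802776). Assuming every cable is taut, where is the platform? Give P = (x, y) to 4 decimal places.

(1.5000, 3.5000)

each cable: (A_i−P)·(A_i−P) = L_i²; let q_i = ‖A_i‖²−L_i²
q_1 = 64.0000+6.2500−43.2500 = 27.0000
row 1: 16.0000x + 5.0000y = 41.5000  (q_2=-14.5000)
row 2: 0.0000x + 5.0000y = 17.5000  (q_3=9.5000)
row 3: 16.0000x + 0.0000y = 24.0000  (q_4=3.0000)
Cramer on rows 1–2 → x = 1.5000, y = 3.5000
check cable 4: ‖A_4−P‖² = 3.2500 ≈ L_4² = 3.2500 ✓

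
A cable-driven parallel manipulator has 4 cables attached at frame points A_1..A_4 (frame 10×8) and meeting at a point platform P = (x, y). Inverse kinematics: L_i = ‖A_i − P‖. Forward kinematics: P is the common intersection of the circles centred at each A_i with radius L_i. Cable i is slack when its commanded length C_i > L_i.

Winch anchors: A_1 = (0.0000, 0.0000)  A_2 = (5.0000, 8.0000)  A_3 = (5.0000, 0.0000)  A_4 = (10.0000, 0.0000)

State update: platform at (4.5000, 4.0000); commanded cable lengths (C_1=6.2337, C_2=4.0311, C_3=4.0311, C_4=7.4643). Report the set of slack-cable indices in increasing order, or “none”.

1, 4

cable 1: L_1 = ‖A_1−P‖ = 6.0208;  C_1 = 6.2337 → slack
cable 2: L_2 = ‖A_2−P‖ = 4.0311;  C_2 = 4.0311 → taut
cable 3: L_3 = ‖A_3−P‖ = 4.0311;  C_3 = 4.0311 → taut
cable 4: L_4 = ‖A_4−P‖ = 6.8007;  C_4 = 7.4643 → slack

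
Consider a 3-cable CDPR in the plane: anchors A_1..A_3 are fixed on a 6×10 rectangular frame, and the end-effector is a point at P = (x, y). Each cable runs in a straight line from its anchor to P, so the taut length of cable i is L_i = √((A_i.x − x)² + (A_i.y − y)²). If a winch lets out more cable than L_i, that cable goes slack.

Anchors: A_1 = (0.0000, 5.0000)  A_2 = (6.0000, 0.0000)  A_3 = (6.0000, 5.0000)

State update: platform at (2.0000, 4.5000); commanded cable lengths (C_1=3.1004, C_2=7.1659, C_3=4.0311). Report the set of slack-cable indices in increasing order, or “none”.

cable 1: √((-2.0000)²+(0.5000)²)=2.0616, C_1=3.1004: slack
cable 2: √((4.0000)²+(-4.5000)²)=6.0208, C_2=7.1659: slack
cable 3: √((4.0000)²+(0.5000)²)=4.0311, C_3=4.0311: taut

1, 2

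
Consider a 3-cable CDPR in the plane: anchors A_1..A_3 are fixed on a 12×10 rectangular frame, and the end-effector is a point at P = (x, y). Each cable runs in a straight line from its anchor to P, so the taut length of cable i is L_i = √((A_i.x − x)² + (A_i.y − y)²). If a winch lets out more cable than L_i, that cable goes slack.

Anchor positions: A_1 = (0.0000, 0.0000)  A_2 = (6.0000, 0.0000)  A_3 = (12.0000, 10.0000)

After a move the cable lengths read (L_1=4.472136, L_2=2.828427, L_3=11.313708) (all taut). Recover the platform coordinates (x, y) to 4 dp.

(4.0000, 2.0000)

each cable: (A_i−P)·(A_i−P) = L_i²; let c_i = ‖A_i‖²−L_i²
c_1 = 0.0000+0.0000−20.0000 = -20.0000
row 1: -12.0000x + 0.0000y = -48.0000  (c_2=28.0000)
row 2: -24.0000x − 20.0000y = -136.0000  (c_3=116.0000)
Cramer on rows 1–2 → x = 4.0000, y = 2.0000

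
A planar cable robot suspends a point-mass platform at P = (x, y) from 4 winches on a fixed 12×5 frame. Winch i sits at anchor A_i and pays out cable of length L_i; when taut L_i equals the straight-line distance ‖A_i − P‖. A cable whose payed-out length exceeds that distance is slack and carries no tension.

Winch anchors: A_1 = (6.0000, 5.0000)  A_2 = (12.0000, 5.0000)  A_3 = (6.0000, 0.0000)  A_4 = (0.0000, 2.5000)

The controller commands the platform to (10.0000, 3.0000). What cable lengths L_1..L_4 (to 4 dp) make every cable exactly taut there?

(4.4721, 2.8284, 5.0000, 10.0125)

L_1: Δ = A_1−P = (-4.0000, 2.0000) → ‖Δ‖ = √20.0000 = 4.4721
L_2: Δ = A_2−P = (2.0000, 2.0000) → ‖Δ‖ = √8.0000 = 2.8284
L_3: Δ = A_3−P = (-4.0000, -3.0000) → ‖Δ‖ = √25.0000 = 5.0000
L_4: Δ = A_4−P = (-10.0000, -0.5000) → ‖Δ‖ = √100.2500 = 10.0125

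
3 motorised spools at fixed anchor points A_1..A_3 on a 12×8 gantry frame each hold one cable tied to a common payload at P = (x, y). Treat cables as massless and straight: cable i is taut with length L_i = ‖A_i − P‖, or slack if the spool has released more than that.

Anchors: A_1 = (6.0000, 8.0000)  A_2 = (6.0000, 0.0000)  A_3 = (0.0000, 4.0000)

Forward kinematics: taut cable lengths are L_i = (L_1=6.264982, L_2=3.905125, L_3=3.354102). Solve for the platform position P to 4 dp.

each cable: (A_i−P)·(A_i−P) = L_i²; let k_i = ‖A_i‖²−L_i²
k_1 = 36.0000+64.0000−39.2500 = 60.7500
row 1: 0.0000x + 16.0000y = 40.0000  (k_2=20.7500)
row 2: 12.0000x + 8.0000y = 56.0000  (k_3=4.7500)
Cramer on rows 1–2 → x = 3.0000, y = 2.5000

(3.0000, 2.5000)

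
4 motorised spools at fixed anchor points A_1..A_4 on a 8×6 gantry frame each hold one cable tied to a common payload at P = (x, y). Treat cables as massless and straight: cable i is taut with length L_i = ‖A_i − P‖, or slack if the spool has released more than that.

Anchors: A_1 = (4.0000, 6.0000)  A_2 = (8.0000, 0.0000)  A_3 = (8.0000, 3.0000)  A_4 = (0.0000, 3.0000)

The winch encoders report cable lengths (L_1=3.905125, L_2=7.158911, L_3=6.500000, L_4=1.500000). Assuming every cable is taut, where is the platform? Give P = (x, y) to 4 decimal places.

expand ‖A_i−P‖²=L_i² and subtract eq 1 (k_i ≔ ‖A_i‖²−L_i²)
k_1 = 16.0000+36.0000−15.2500 = 36.7500
eq1−eq2 → [-8.0000  12.0000]·P = 24.0000
eq1−eq3 → [-8.0000  6.0000]·P = 6.0000
eq1−eq4 → [8.0000  6.0000]·P = 30.0000
2×2 solve → P = (1.5000, 3.0000)
check cable 4: ‖A_4−P‖² = 2.2500 ≈ L_4² = 2.2500 ✓

(1.5000, 3.0000)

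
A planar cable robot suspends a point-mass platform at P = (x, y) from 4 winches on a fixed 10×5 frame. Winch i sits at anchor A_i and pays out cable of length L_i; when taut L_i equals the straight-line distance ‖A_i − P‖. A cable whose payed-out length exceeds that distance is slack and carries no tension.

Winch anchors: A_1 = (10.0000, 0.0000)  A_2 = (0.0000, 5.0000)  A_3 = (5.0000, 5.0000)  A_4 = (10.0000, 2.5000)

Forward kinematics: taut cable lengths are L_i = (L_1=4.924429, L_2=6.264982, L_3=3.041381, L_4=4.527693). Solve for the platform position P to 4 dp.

(5.5000, 2.0000)

circle eqns → linear via eq_j − eq_1; set q_j = A_j·A_j − L_j²
q_1 = 100.0000+0.0000−24.2500 = 75.7500
20.0000·x − 10.0000·y = q_1−q_2 = 90.0000
10.0000·x − 10.0000·y = q_1−q_3 = 35.0000
0.0000·x − 5.0000·y = q_1−q_4 = -10.0000
solve first two rows → x=5.5000, y=2.0000
check cable 4: ‖A_4−P‖² = 20.5000 ≈ L_4² = 20.5000 ✓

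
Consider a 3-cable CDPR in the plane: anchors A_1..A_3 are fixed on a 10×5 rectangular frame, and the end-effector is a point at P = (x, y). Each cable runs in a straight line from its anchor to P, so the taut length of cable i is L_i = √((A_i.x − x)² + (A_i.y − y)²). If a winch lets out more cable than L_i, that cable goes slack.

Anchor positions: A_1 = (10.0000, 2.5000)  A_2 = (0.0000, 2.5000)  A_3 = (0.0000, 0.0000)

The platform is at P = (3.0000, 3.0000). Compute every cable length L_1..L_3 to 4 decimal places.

L_1: Δ = A_1−P = (7.0000, -0.5000) → ‖Δ‖ = √49.2500 = 7.0178
L_2: Δ = A_2−P = (-3.0000, -0.5000) → ‖Δ‖ = √9.2500 = 3.0414
L_3: Δ = A_3−P = (-3.0000, -3.0000) → ‖Δ‖ = √18.0000 = 4.2426

(7.0178, 3.0414, 4.2426)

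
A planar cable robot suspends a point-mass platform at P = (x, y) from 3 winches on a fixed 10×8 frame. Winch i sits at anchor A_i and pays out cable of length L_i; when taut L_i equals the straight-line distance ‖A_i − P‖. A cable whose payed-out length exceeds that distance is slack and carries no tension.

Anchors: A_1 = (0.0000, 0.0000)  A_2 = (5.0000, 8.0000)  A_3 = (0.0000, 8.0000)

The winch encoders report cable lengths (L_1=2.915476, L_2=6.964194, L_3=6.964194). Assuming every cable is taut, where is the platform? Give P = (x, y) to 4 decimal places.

(2.5000, 1.5000)

expand ‖A_i−P‖²=L_i² and subtract eq 1 (c_i ≔ ‖A_i‖²−L_i²)
c_1 = 0.0000+0.0000−8.5000 = -8.5000
eq1−eq2 → [-10.0000  -16.0000]·P = -49.0000
eq1−eq3 → [0.0000  -16.0000]·P = -24.0000
2×2 solve → P = (2.5000, 1.5000)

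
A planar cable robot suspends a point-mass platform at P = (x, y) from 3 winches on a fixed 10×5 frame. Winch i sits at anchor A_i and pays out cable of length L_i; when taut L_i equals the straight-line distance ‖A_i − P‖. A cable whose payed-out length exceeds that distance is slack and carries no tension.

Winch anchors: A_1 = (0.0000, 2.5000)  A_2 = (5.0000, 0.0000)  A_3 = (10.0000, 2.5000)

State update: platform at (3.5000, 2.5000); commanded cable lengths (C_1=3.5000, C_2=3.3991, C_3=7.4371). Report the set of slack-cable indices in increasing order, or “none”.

2, 3

cable 1: L_1 = ‖A_1−P‖ = 3.5000;  C_1 = 3.5000 → taut
cable 2: L_2 = ‖A_2−P‖ = 2.9155;  C_2 = 3.3991 → slack
cable 3: L_3 = ‖A_3−P‖ = 6.5000;  C_3 = 7.4371 → slack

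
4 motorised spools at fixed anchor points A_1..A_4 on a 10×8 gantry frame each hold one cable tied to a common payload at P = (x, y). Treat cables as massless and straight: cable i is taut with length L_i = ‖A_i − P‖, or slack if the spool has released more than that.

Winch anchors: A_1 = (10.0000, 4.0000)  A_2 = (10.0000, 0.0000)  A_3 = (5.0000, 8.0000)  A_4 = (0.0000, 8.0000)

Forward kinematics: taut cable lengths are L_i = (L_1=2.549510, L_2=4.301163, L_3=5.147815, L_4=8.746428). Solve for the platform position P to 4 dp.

(7.5000, 3.5000)

expand ‖A_i−P‖²=L_i² and subtract eq 1 (q_i ≔ ‖A_i‖²−L_i²)
q_1 = 100.0000+16.0000−6.5000 = 109.5000
eq1−eq2 → [0.0000  8.0000]·P = 28.0000
eq1−eq3 → [10.0000  -8.0000]·P = 47.0000
eq1−eq4 → [20.0000  -8.0000]·P = 122.0000
2×2 solve → P = (7.5000, 3.5000)
check cable 4: ‖A_4−P‖² = 76.5000 ≈ L_4² = 76.5000 ✓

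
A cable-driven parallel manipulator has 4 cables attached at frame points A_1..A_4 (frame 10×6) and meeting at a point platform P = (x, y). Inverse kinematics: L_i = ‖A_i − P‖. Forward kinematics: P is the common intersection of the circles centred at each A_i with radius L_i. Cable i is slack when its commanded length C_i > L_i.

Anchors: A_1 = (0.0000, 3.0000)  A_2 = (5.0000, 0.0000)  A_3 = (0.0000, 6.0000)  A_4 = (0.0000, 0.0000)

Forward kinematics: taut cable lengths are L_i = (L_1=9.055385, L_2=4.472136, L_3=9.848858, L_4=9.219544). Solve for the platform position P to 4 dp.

expand ‖A_i−P‖²=L_i² and subtract eq 1 (q_i ≔ ‖A_i‖²−L_i²)
q_1 = 0.0000+9.0000−82.0000 = -73.0000
eq1−eq2 → [-10.0000  6.0000]·P = -78.0000
eq1−eq3 → [0.0000  -6.0000]·P = -12.0000
eq1−eq4 → [0.0000  6.0000]·P = 12.0000
2×2 solve → P = (9.0000, 2.0000)
check cable 4: ‖A_4−P‖² = 85.0000 ≈ L_4² = 85.0000 ✓

(9.0000, 2.0000)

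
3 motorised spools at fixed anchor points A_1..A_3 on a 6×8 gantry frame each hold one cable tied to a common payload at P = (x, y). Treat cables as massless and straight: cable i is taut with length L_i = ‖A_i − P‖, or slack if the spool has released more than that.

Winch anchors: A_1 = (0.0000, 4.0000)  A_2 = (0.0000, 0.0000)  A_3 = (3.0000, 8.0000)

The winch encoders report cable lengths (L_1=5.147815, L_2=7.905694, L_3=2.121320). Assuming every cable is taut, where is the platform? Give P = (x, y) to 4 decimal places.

(4.5000, 6.5000)

circle eqns → linear via eq_j − eq_1; set q_j = A_j·A_j − L_j²
q_1 = 0.0000+16.0000−26.5000 = -10.5000
0.0000·x + 8.0000·y = q_1−q_2 = 52.0000
-6.0000·x − 8.0000·y = q_1−q_3 = -79.0000
solve first two rows → x=4.5000, y=6.5000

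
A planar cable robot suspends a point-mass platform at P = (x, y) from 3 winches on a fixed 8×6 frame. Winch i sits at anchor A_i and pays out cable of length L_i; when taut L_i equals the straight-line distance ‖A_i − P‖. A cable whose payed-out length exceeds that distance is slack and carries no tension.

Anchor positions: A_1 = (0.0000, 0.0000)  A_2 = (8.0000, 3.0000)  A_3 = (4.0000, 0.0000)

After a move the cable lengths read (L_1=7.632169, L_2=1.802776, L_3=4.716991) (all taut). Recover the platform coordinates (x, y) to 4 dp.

(6.5000, 4.0000)

expand ‖A_i−P‖²=L_i² and subtract eq 1 (q_i ≔ ‖A_i‖²−L_i²)
q_1 = 0.0000+0.0000−58.2500 = -58.2500
eq1−eq2 → [-16.0000  -6.0000]·P = -128.0000
eq1−eq3 → [-8.0000  0.0000]·P = -52.0000
2×2 solve → P = (6.5000, 4.0000)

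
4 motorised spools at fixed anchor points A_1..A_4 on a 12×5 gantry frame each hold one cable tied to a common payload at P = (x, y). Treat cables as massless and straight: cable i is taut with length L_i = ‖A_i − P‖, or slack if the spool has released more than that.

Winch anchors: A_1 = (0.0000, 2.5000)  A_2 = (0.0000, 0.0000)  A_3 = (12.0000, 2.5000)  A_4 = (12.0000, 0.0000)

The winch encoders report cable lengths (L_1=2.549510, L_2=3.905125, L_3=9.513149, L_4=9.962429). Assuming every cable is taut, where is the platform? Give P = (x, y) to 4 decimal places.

(2.5000, 3.0000)

circle eqns → linear via eq_j − eq_1; set q_j = A_j·A_j − L_j²
q_1 = 0.0000+6.2500−6.5000 = -0.2500
0.0000·x + 5.0000·y = q_1−q_2 = 15.0000
-24.0000·x + 0.0000·y = q_1−q_3 = -60.0000
-24.0000·x + 5.0000·y = q_1−q_4 = -45.0000
solve first two rows → x=2.5000, y=3.0000
check cable 4: ‖A_4−P‖² = 99.2500 ≈ L_4² = 99.2500 ✓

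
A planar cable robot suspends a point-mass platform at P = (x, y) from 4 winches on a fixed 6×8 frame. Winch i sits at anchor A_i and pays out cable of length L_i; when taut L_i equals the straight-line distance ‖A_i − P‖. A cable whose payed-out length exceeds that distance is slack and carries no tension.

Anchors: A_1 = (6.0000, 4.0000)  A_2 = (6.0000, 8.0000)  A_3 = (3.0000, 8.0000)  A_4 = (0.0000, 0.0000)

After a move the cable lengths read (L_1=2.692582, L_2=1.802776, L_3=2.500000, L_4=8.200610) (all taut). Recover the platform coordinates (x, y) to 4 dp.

expand ‖A_i−P‖²=L_i² and subtract eq 1 (c_i ≔ ‖A_i‖²−L_i²)
c_1 = 36.0000+16.0000−7.2500 = 44.7500
eq1−eq2 → [0.0000  -8.0000]·P = -52.0000
eq1−eq3 → [6.0000  -8.0000]·P = -22.0000
eq1−eq4 → [12.0000  8.0000]·P = 112.0000
2×2 solve → P = (5.0000, 6.5000)
check cable 4: ‖A_4−P‖² = 67.2500 ≈ L_4² = 67.2500 ✓

(5.0000, 6.5000)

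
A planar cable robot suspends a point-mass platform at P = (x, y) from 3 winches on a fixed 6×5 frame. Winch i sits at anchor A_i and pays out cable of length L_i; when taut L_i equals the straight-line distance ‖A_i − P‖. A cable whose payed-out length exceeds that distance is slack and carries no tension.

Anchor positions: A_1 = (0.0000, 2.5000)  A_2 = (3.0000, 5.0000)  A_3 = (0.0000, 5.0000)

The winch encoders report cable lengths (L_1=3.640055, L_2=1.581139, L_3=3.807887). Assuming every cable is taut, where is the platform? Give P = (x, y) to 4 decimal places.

(3.5000, 3.5000)

circle eqns → linear via eq_j − eq_1; set k_j = A_j·A_j − L_j²
k_1 = 0.0000+6.2500−13.2500 = -7.0000
-6.0000·x − 5.0000·y = k_1−k_2 = -38.5000
0.0000·x − 5.0000·y = k_1−k_3 = -17.5000
solve first two rows → x=3.5000, y=3.5000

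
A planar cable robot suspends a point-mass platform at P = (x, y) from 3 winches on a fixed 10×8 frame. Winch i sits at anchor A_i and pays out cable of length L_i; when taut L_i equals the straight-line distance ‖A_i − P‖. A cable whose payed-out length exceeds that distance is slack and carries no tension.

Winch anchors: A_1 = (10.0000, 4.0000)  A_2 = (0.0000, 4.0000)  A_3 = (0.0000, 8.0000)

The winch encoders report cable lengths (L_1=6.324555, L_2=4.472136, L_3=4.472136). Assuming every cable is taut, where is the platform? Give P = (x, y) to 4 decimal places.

expand ‖A_i−P‖²=L_i² and subtract eq 1 (q_i ≔ ‖A_i‖²−L_i²)
q_1 = 100.0000+16.0000−40.0000 = 76.0000
eq1−eq2 → [20.0000  0.0000]·P = 80.0000
eq1−eq3 → [20.0000  -8.0000]·P = 32.0000
2×2 solve → P = (4.0000, 6.0000)

(4.0000, 6.0000)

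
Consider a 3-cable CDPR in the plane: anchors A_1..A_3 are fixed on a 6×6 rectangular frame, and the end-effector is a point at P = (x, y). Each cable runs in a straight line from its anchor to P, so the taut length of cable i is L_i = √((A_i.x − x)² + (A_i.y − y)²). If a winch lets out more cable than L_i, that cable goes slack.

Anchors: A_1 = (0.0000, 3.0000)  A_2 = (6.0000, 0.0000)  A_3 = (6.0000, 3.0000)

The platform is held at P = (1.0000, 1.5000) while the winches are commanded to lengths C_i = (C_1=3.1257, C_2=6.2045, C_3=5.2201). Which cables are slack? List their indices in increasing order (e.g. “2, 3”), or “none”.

1, 2

i=1: geometric 1.8028 vs commanded 3.1257 ⇒ slack
i=2: geometric 5.2202 vs commanded 6.2045 ⇒ slack
i=3: geometric 5.2202 vs commanded 5.2201 ⇒ taut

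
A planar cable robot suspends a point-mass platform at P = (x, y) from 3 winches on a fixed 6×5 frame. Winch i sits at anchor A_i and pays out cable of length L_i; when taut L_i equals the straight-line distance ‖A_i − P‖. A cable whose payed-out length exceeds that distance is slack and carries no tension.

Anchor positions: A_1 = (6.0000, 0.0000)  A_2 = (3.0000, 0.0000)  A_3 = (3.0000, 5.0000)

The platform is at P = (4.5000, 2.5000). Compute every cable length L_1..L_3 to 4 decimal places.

(2.9155, 2.9155, 2.9155)

cable 1: Δx=1.5000, Δy=-2.5000; L_1 = √(Δx²+Δy²) = 2.9155
cable 2: Δx=-1.5000, Δy=-2.5000; L_2 = √(Δx²+Δy²) = 2.9155
cable 3: Δx=-1.5000, Δy=2.5000; L_3 = √(Δx²+Δy²) = 2.9155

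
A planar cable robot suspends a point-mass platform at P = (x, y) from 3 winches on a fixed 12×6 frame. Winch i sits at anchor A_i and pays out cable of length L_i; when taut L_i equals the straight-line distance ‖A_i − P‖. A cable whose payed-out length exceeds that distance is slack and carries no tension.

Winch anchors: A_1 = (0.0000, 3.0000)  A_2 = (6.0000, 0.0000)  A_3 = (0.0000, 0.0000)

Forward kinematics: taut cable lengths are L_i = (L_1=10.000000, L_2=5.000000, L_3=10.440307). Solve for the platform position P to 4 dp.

circle eqns → linear via eq_j − eq_1; set c_j = A_j·A_j − L_j²
c_1 = 0.0000+9.0000−100.0000 = -91.0000
-12.0000·x + 6.0000·y = c_1−c_2 = -102.0000
0.0000·x + 6.0000·y = c_1−c_3 = 18.0000
solve first two rows → x=10.0000, y=3.0000

(10.0000, 3.0000)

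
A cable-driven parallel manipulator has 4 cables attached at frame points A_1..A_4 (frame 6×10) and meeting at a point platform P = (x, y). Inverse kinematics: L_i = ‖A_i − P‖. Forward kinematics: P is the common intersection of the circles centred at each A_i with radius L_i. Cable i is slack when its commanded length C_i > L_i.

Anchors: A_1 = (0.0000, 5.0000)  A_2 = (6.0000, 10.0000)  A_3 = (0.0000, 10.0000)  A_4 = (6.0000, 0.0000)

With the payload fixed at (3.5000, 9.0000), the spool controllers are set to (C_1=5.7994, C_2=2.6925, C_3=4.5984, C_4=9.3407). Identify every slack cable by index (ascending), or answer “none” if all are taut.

i=1: geometric 5.3151 vs commanded 5.7994 ⇒ slack
i=2: geometric 2.6926 vs commanded 2.6925 ⇒ taut
i=3: geometric 3.6401 vs commanded 4.5984 ⇒ slack
i=4: geometric 9.3408 vs commanded 9.3407 ⇒ taut

1, 3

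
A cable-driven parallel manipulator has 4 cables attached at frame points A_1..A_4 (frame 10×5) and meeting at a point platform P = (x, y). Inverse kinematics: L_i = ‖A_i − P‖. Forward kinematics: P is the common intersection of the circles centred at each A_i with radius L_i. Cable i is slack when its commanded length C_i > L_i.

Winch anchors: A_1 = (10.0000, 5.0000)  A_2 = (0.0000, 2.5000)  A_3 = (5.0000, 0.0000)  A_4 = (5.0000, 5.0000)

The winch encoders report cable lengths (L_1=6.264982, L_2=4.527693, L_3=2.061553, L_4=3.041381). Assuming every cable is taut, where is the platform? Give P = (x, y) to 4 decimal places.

(4.5000, 2.0000)

circle eqns → linear via eq_j − eq_1; set q_j = A_j·A_j − L_j²
q_1 = 100.0000+25.0000−39.2500 = 85.7500
20.0000·x + 5.0000·y = q_1−q_2 = 100.0000
10.0000·x + 10.0000·y = q_1−q_3 = 65.0000
10.0000·x + 0.0000·y = q_1−q_4 = 45.0000
solve first two rows → x=4.5000, y=2.0000
check cable 4: ‖A_4−P‖² = 9.2500 ≈ L_4² = 9.2500 ✓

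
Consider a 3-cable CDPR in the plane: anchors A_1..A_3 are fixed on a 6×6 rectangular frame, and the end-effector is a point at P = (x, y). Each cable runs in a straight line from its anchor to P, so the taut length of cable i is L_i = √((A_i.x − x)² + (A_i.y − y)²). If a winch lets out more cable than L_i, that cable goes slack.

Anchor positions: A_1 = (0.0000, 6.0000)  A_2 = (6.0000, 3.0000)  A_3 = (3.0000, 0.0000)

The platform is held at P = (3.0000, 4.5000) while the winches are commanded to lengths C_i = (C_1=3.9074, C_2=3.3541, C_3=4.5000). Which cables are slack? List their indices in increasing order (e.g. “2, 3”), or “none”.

i=1: geometric 3.3541 vs commanded 3.9074 ⇒ slack
i=2: geometric 3.3541 vs commanded 3.3541 ⇒ taut
i=3: geometric 4.5000 vs commanded 4.5000 ⇒ taut

1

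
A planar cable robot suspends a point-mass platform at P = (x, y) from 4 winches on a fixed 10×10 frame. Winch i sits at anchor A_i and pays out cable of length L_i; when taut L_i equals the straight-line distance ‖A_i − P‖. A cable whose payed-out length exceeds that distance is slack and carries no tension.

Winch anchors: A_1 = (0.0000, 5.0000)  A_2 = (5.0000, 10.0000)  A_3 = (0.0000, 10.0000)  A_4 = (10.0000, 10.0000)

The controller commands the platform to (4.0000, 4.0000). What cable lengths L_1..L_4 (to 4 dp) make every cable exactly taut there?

cable 1: Δx=-4.0000, Δy=1.0000; L_1 = √(Δx²+Δy²) = 4.1231
cable 2: Δx=1.0000, Δy=6.0000; L_2 = √(Δx²+Δy²) = 6.0828
cable 3: Δx=-4.0000, Δy=6.0000; L_3 = √(Δx²+Δy²) = 7.2111
cable 4: Δx=6.0000, Δy=6.0000; L_4 = √(Δx²+Δy²) = 8.4853

(4.1231, 6.0828, 7.2111, 8.4853)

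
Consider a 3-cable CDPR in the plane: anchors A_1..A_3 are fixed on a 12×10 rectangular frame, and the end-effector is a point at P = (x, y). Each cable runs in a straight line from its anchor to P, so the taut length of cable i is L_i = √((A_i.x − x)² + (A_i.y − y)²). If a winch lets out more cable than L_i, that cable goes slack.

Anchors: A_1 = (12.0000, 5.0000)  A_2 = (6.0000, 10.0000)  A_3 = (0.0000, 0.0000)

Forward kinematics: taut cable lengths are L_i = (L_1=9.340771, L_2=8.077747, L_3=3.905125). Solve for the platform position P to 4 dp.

(3.0000, 2.5000)

circle eqns → linear via eq_j − eq_1; set q_j = A_j·A_j − L_j²
q_1 = 144.0000+25.0000−87.2500 = 81.7500
12.0000·x − 10.0000·y = q_1−q_2 = 11.0000
24.0000·x + 10.0000·y = q_1−q_3 = 97.0000
solve first two rows → x=3.0000, y=2.5000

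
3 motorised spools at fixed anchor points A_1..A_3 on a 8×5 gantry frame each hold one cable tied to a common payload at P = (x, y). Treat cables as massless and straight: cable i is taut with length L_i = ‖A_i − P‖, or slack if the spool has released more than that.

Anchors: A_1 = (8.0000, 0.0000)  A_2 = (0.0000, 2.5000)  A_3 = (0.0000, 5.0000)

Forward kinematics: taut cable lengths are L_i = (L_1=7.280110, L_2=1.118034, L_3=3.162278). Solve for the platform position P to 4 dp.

each cable: (A_i−P)·(A_i−P) = L_i²; let q_i = ‖A_i‖²−L_i²
q_1 = 64.0000+0.0000−53.0000 = 11.0000
row 1: 16.0000x − 5.0000y = 6.0000  (q_2=5.0000)
row 2: 16.0000x − 10.0000y = -4.0000  (q_3=15.0000)
Cramer on rows 1–2 → x = 1.0000, y = 2.0000

(1.0000, 2.0000)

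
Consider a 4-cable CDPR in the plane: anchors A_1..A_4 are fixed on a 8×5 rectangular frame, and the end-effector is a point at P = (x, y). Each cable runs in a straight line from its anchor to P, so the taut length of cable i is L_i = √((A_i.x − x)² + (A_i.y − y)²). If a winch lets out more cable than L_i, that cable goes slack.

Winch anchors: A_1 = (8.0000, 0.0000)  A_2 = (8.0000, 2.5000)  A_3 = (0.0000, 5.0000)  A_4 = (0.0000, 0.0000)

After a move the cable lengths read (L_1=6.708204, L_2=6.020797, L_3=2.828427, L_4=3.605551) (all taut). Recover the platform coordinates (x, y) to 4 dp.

each cable: (A_i−P)·(A_i−P) = L_i²; let c_i = ‖A_i‖²−L_i²
c_1 = 64.0000+0.0000−45.0000 = 19.0000
row 1: 0.0000x − 5.0000y = -15.0000  (c_2=34.0000)
row 2: 16.0000x − 10.0000y = 2.0000  (c_3=17.0000)
row 3: 16.0000x + 0.0000y = 32.0000  (c_4=-13.0000)
Cramer on rows 1–2 → x = 2.0000, y = 3.0000
check cable 4: ‖A_4−P‖² = 13.0000 ≈ L_4² = 13.0000 ✓

(2.0000, 3.0000)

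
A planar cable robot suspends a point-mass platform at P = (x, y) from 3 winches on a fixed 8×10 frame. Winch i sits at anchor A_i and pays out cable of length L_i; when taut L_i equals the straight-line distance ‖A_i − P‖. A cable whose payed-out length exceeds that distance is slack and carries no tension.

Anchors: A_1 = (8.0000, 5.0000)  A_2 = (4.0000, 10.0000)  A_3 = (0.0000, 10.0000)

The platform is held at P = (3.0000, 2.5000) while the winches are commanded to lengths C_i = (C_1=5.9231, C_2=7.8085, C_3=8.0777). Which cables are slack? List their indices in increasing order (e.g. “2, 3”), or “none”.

1, 2

cable 1: L_1 = ‖A_1−P‖ = 5.5902;  C_1 = 5.9231 → slack
cable 2: L_2 = ‖A_2−P‖ = 7.5664;  C_2 = 7.8085 → slack
cable 3: L_3 = ‖A_3−P‖ = 8.0777;  C_3 = 8.0777 → taut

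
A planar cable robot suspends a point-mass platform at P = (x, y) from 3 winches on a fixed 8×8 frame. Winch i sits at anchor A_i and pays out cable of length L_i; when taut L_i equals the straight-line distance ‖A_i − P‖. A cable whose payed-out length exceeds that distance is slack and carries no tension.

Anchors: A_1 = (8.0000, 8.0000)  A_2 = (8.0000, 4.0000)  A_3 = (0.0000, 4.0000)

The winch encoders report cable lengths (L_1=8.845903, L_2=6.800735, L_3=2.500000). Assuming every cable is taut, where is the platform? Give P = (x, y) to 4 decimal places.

(1.5000, 2.0000)

expand ‖A_i−P‖²=L_i² and subtract eq 1 (q_i ≔ ‖A_i‖²−L_i²)
q_1 = 64.0000+64.0000−78.2500 = 49.7500
eq1−eq2 → [0.0000  8.0000]·P = 16.0000
eq1−eq3 → [16.0000  8.0000]·P = 40.0000
2×2 solve → P = (1.5000, 2.0000)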